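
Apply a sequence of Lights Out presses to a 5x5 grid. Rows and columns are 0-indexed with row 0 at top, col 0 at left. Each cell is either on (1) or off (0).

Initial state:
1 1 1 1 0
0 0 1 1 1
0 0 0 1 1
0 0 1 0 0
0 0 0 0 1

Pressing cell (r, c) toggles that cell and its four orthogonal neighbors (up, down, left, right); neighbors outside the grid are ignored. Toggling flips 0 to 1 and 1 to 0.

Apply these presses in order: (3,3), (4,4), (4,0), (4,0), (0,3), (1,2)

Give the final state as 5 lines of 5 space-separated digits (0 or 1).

Answer: 1 1 1 0 1
0 1 0 1 1
0 0 1 0 1
0 0 0 1 0
0 0 0 0 0

Derivation:
After press 1 at (3,3):
1 1 1 1 0
0 0 1 1 1
0 0 0 0 1
0 0 0 1 1
0 0 0 1 1

After press 2 at (4,4):
1 1 1 1 0
0 0 1 1 1
0 0 0 0 1
0 0 0 1 0
0 0 0 0 0

After press 3 at (4,0):
1 1 1 1 0
0 0 1 1 1
0 0 0 0 1
1 0 0 1 0
1 1 0 0 0

After press 4 at (4,0):
1 1 1 1 0
0 0 1 1 1
0 0 0 0 1
0 0 0 1 0
0 0 0 0 0

After press 5 at (0,3):
1 1 0 0 1
0 0 1 0 1
0 0 0 0 1
0 0 0 1 0
0 0 0 0 0

After press 6 at (1,2):
1 1 1 0 1
0 1 0 1 1
0 0 1 0 1
0 0 0 1 0
0 0 0 0 0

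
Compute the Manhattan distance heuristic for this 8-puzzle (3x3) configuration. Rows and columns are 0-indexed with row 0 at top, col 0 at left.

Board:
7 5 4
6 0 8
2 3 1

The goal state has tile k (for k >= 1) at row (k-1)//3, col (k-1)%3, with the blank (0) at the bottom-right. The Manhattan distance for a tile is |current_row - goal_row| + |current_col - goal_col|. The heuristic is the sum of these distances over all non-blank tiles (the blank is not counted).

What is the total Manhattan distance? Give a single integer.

Answer: 20

Derivation:
Tile 7: at (0,0), goal (2,0), distance |0-2|+|0-0| = 2
Tile 5: at (0,1), goal (1,1), distance |0-1|+|1-1| = 1
Tile 4: at (0,2), goal (1,0), distance |0-1|+|2-0| = 3
Tile 6: at (1,0), goal (1,2), distance |1-1|+|0-2| = 2
Tile 8: at (1,2), goal (2,1), distance |1-2|+|2-1| = 2
Tile 2: at (2,0), goal (0,1), distance |2-0|+|0-1| = 3
Tile 3: at (2,1), goal (0,2), distance |2-0|+|1-2| = 3
Tile 1: at (2,2), goal (0,0), distance |2-0|+|2-0| = 4
Sum: 2 + 1 + 3 + 2 + 2 + 3 + 3 + 4 = 20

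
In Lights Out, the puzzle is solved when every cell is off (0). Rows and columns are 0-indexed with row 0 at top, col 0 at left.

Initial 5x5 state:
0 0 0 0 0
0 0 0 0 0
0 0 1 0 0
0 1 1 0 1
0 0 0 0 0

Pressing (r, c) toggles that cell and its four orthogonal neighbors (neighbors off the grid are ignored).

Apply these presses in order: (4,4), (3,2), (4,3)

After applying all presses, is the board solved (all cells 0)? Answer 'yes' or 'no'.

After press 1 at (4,4):
0 0 0 0 0
0 0 0 0 0
0 0 1 0 0
0 1 1 0 0
0 0 0 1 1

After press 2 at (3,2):
0 0 0 0 0
0 0 0 0 0
0 0 0 0 0
0 0 0 1 0
0 0 1 1 1

After press 3 at (4,3):
0 0 0 0 0
0 0 0 0 0
0 0 0 0 0
0 0 0 0 0
0 0 0 0 0

Lights still on: 0

Answer: yes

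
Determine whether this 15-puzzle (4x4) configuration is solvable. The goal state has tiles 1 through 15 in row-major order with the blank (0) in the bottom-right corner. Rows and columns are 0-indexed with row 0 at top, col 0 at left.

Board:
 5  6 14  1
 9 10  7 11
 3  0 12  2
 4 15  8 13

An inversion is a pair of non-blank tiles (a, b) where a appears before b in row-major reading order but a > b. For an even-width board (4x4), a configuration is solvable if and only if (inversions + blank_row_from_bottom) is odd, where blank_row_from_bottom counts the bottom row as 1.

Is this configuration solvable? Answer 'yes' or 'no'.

Answer: no

Derivation:
Inversions: 42
Blank is in row 2 (0-indexed from top), which is row 2 counting from the bottom (bottom = 1).
42 + 2 = 44, which is even, so the puzzle is not solvable.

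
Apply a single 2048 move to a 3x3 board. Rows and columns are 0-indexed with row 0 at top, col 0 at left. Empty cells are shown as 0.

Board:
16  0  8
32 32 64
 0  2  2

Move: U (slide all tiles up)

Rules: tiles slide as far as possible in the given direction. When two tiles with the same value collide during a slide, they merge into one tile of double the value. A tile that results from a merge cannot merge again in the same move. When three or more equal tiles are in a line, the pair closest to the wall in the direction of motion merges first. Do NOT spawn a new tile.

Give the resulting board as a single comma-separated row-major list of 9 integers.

Answer: 16, 32, 8, 32, 2, 64, 0, 0, 2

Derivation:
Slide up:
col 0: [16, 32, 0] -> [16, 32, 0]
col 1: [0, 32, 2] -> [32, 2, 0]
col 2: [8, 64, 2] -> [8, 64, 2]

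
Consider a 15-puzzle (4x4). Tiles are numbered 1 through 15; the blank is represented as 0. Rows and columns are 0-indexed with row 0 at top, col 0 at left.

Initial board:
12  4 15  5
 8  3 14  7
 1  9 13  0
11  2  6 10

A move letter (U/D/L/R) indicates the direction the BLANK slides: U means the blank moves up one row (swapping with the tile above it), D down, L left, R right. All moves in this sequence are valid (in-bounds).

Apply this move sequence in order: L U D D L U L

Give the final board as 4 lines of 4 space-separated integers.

Answer: 12  4 15  5
 8  3 14  7
 0  1  6 13
11  9  2 10

Derivation:
After move 1 (L):
12  4 15  5
 8  3 14  7
 1  9  0 13
11  2  6 10

After move 2 (U):
12  4 15  5
 8  3  0  7
 1  9 14 13
11  2  6 10

After move 3 (D):
12  4 15  5
 8  3 14  7
 1  9  0 13
11  2  6 10

After move 4 (D):
12  4 15  5
 8  3 14  7
 1  9  6 13
11  2  0 10

After move 5 (L):
12  4 15  5
 8  3 14  7
 1  9  6 13
11  0  2 10

After move 6 (U):
12  4 15  5
 8  3 14  7
 1  0  6 13
11  9  2 10

After move 7 (L):
12  4 15  5
 8  3 14  7
 0  1  6 13
11  9  2 10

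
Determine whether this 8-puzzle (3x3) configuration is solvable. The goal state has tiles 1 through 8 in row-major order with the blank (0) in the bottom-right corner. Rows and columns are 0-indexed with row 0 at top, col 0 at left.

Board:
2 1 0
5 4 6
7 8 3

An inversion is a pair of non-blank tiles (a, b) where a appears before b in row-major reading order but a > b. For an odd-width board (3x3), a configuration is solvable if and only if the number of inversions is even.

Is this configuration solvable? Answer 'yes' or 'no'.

Inversions (pairs i<j in row-major order where tile[i] > tile[j] > 0): 7
7 is odd, so the puzzle is not solvable.

Answer: no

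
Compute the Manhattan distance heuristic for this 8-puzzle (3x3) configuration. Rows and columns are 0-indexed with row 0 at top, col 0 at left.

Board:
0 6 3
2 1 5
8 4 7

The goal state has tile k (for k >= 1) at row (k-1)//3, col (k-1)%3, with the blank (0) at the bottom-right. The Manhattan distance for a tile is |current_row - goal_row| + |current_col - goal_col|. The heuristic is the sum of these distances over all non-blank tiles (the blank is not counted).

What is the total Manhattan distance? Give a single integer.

Answer: 12

Derivation:
Tile 6: at (0,1), goal (1,2), distance |0-1|+|1-2| = 2
Tile 3: at (0,2), goal (0,2), distance |0-0|+|2-2| = 0
Tile 2: at (1,0), goal (0,1), distance |1-0|+|0-1| = 2
Tile 1: at (1,1), goal (0,0), distance |1-0|+|1-0| = 2
Tile 5: at (1,2), goal (1,1), distance |1-1|+|2-1| = 1
Tile 8: at (2,0), goal (2,1), distance |2-2|+|0-1| = 1
Tile 4: at (2,1), goal (1,0), distance |2-1|+|1-0| = 2
Tile 7: at (2,2), goal (2,0), distance |2-2|+|2-0| = 2
Sum: 2 + 0 + 2 + 2 + 1 + 1 + 2 + 2 = 12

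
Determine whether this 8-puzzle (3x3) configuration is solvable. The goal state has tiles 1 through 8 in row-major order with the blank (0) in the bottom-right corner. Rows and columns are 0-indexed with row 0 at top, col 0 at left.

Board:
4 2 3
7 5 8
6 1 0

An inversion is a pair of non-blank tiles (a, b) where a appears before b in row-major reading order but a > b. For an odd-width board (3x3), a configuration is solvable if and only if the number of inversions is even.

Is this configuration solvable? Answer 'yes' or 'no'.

Answer: yes

Derivation:
Inversions (pairs i<j in row-major order where tile[i] > tile[j] > 0): 12
12 is even, so the puzzle is solvable.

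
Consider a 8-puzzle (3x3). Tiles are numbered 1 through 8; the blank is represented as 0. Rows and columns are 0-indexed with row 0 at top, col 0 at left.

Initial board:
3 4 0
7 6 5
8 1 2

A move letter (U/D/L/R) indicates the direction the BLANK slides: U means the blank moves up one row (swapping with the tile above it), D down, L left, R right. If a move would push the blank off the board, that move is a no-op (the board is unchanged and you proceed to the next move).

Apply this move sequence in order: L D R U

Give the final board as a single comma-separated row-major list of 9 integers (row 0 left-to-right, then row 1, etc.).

Answer: 3, 6, 0, 7, 5, 4, 8, 1, 2

Derivation:
After move 1 (L):
3 0 4
7 6 5
8 1 2

After move 2 (D):
3 6 4
7 0 5
8 1 2

After move 3 (R):
3 6 4
7 5 0
8 1 2

After move 4 (U):
3 6 0
7 5 4
8 1 2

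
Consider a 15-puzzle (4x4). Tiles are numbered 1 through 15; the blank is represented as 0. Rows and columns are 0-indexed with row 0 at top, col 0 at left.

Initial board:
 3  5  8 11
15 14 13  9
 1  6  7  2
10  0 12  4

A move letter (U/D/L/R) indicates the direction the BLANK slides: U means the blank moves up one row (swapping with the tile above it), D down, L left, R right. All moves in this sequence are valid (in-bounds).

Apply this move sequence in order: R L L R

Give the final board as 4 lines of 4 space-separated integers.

After move 1 (R):
 3  5  8 11
15 14 13  9
 1  6  7  2
10 12  0  4

After move 2 (L):
 3  5  8 11
15 14 13  9
 1  6  7  2
10  0 12  4

After move 3 (L):
 3  5  8 11
15 14 13  9
 1  6  7  2
 0 10 12  4

After move 4 (R):
 3  5  8 11
15 14 13  9
 1  6  7  2
10  0 12  4

Answer:  3  5  8 11
15 14 13  9
 1  6  7  2
10  0 12  4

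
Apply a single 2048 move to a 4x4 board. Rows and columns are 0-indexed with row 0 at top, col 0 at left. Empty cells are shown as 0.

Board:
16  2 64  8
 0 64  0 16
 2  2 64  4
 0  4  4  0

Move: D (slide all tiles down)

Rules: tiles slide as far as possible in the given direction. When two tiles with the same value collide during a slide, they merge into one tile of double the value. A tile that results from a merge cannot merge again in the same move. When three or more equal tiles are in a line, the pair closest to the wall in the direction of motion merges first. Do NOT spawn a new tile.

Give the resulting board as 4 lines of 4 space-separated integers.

Answer:   0   2   0   0
  0  64   0   8
 16   2 128  16
  2   4   4   4

Derivation:
Slide down:
col 0: [16, 0, 2, 0] -> [0, 0, 16, 2]
col 1: [2, 64, 2, 4] -> [2, 64, 2, 4]
col 2: [64, 0, 64, 4] -> [0, 0, 128, 4]
col 3: [8, 16, 4, 0] -> [0, 8, 16, 4]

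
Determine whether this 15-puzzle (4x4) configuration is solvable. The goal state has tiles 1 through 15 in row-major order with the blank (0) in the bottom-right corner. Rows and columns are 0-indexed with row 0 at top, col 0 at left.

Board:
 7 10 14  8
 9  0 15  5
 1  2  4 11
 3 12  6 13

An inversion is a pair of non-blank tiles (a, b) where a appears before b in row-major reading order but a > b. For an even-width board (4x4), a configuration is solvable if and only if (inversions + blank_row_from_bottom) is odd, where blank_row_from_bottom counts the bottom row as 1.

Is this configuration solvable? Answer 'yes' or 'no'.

Inversions: 54
Blank is in row 1 (0-indexed from top), which is row 3 counting from the bottom (bottom = 1).
54 + 3 = 57, which is odd, so the puzzle is solvable.

Answer: yes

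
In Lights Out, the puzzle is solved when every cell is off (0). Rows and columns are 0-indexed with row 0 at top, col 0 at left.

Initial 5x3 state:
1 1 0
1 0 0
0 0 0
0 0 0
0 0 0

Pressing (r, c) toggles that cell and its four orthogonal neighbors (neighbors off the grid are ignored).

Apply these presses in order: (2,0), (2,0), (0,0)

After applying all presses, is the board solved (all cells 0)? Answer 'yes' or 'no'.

Answer: yes

Derivation:
After press 1 at (2,0):
1 1 0
0 0 0
1 1 0
1 0 0
0 0 0

After press 2 at (2,0):
1 1 0
1 0 0
0 0 0
0 0 0
0 0 0

After press 3 at (0,0):
0 0 0
0 0 0
0 0 0
0 0 0
0 0 0

Lights still on: 0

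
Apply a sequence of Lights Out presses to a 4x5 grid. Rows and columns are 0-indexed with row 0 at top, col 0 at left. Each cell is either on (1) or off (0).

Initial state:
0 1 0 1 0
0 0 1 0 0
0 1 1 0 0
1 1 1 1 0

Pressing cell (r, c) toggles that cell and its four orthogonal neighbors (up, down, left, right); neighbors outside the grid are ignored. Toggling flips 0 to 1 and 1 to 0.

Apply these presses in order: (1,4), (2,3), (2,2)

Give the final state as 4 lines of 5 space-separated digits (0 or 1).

After press 1 at (1,4):
0 1 0 1 1
0 0 1 1 1
0 1 1 0 1
1 1 1 1 0

After press 2 at (2,3):
0 1 0 1 1
0 0 1 0 1
0 1 0 1 0
1 1 1 0 0

After press 3 at (2,2):
0 1 0 1 1
0 0 0 0 1
0 0 1 0 0
1 1 0 0 0

Answer: 0 1 0 1 1
0 0 0 0 1
0 0 1 0 0
1 1 0 0 0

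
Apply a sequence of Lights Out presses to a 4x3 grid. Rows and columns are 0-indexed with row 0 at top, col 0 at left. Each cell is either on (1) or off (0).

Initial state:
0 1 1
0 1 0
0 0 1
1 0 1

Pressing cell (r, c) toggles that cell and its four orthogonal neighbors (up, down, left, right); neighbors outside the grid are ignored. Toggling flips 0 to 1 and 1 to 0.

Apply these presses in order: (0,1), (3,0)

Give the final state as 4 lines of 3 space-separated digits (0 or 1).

Answer: 1 0 0
0 0 0
1 0 1
0 1 1

Derivation:
After press 1 at (0,1):
1 0 0
0 0 0
0 0 1
1 0 1

After press 2 at (3,0):
1 0 0
0 0 0
1 0 1
0 1 1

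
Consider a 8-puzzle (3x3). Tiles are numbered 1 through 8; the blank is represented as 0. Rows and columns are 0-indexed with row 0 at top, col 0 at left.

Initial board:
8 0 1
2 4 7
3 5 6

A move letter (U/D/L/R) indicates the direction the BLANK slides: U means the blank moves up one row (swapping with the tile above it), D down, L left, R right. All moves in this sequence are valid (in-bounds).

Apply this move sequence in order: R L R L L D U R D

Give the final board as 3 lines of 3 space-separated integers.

Answer: 8 4 1
2 0 7
3 5 6

Derivation:
After move 1 (R):
8 1 0
2 4 7
3 5 6

After move 2 (L):
8 0 1
2 4 7
3 5 6

After move 3 (R):
8 1 0
2 4 7
3 5 6

After move 4 (L):
8 0 1
2 4 7
3 5 6

After move 5 (L):
0 8 1
2 4 7
3 5 6

After move 6 (D):
2 8 1
0 4 7
3 5 6

After move 7 (U):
0 8 1
2 4 7
3 5 6

After move 8 (R):
8 0 1
2 4 7
3 5 6

After move 9 (D):
8 4 1
2 0 7
3 5 6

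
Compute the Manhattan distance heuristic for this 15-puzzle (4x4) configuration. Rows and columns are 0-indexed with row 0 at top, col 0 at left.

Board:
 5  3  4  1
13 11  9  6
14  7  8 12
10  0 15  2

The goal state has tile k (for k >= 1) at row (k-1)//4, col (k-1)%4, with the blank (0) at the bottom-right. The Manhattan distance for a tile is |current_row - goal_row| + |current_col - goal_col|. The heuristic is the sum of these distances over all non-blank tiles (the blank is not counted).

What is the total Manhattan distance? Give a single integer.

Tile 5: at (0,0), goal (1,0), distance |0-1|+|0-0| = 1
Tile 3: at (0,1), goal (0,2), distance |0-0|+|1-2| = 1
Tile 4: at (0,2), goal (0,3), distance |0-0|+|2-3| = 1
Tile 1: at (0,3), goal (0,0), distance |0-0|+|3-0| = 3
Tile 13: at (1,0), goal (3,0), distance |1-3|+|0-0| = 2
Tile 11: at (1,1), goal (2,2), distance |1-2|+|1-2| = 2
Tile 9: at (1,2), goal (2,0), distance |1-2|+|2-0| = 3
Tile 6: at (1,3), goal (1,1), distance |1-1|+|3-1| = 2
Tile 14: at (2,0), goal (3,1), distance |2-3|+|0-1| = 2
Tile 7: at (2,1), goal (1,2), distance |2-1|+|1-2| = 2
Tile 8: at (2,2), goal (1,3), distance |2-1|+|2-3| = 2
Tile 12: at (2,3), goal (2,3), distance |2-2|+|3-3| = 0
Tile 10: at (3,0), goal (2,1), distance |3-2|+|0-1| = 2
Tile 15: at (3,2), goal (3,2), distance |3-3|+|2-2| = 0
Tile 2: at (3,3), goal (0,1), distance |3-0|+|3-1| = 5
Sum: 1 + 1 + 1 + 3 + 2 + 2 + 3 + 2 + 2 + 2 + 2 + 0 + 2 + 0 + 5 = 28

Answer: 28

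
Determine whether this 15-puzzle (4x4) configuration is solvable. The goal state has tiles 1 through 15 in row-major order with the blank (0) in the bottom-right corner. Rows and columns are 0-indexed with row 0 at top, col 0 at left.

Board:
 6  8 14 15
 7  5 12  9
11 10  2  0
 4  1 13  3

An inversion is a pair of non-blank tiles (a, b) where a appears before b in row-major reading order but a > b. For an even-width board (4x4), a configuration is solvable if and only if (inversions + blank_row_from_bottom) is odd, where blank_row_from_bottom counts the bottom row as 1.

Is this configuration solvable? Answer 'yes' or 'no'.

Inversions: 66
Blank is in row 2 (0-indexed from top), which is row 2 counting from the bottom (bottom = 1).
66 + 2 = 68, which is even, so the puzzle is not solvable.

Answer: no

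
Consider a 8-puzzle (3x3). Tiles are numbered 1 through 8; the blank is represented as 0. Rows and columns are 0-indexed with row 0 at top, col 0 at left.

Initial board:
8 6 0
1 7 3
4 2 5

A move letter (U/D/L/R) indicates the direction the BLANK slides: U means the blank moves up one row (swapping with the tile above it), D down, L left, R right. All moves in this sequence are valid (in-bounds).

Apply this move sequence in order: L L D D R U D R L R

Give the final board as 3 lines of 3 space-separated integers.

Answer: 1 8 6
4 7 3
2 5 0

Derivation:
After move 1 (L):
8 0 6
1 7 3
4 2 5

After move 2 (L):
0 8 6
1 7 3
4 2 5

After move 3 (D):
1 8 6
0 7 3
4 2 5

After move 4 (D):
1 8 6
4 7 3
0 2 5

After move 5 (R):
1 8 6
4 7 3
2 0 5

After move 6 (U):
1 8 6
4 0 3
2 7 5

After move 7 (D):
1 8 6
4 7 3
2 0 5

After move 8 (R):
1 8 6
4 7 3
2 5 0

After move 9 (L):
1 8 6
4 7 3
2 0 5

After move 10 (R):
1 8 6
4 7 3
2 5 0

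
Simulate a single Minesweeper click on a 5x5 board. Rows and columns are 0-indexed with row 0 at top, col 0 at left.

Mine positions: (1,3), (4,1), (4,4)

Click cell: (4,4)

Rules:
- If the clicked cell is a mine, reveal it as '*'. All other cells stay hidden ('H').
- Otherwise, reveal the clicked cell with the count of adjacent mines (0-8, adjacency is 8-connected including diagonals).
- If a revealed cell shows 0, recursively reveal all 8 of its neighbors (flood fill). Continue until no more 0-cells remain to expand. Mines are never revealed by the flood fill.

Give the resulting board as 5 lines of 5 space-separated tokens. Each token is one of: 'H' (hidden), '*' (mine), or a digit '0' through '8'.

H H H H H
H H H H H
H H H H H
H H H H H
H H H H *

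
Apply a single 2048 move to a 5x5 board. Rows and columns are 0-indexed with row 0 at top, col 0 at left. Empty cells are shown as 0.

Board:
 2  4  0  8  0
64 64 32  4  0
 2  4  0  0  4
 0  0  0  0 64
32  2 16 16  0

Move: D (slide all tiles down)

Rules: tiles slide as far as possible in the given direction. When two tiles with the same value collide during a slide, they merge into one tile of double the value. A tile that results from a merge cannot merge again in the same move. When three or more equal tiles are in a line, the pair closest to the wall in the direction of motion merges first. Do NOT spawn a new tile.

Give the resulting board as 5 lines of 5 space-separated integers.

Answer:  0  0  0  0  0
 2  4  0  0  0
64 64  0  8  0
 2  4 32  4  4
32  2 16 16 64

Derivation:
Slide down:
col 0: [2, 64, 2, 0, 32] -> [0, 2, 64, 2, 32]
col 1: [4, 64, 4, 0, 2] -> [0, 4, 64, 4, 2]
col 2: [0, 32, 0, 0, 16] -> [0, 0, 0, 32, 16]
col 3: [8, 4, 0, 0, 16] -> [0, 0, 8, 4, 16]
col 4: [0, 0, 4, 64, 0] -> [0, 0, 0, 4, 64]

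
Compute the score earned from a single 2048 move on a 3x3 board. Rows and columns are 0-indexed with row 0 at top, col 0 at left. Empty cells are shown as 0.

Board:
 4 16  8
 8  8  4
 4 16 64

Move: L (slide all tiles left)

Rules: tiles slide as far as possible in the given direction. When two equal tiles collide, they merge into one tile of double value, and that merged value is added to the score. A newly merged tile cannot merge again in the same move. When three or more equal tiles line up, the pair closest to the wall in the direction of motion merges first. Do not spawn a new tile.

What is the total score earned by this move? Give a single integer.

Slide left:
row 0: [4, 16, 8] -> [4, 16, 8]  score +0 (running 0)
row 1: [8, 8, 4] -> [16, 4, 0]  score +16 (running 16)
row 2: [4, 16, 64] -> [4, 16, 64]  score +0 (running 16)
Board after move:
 4 16  8
16  4  0
 4 16 64

Answer: 16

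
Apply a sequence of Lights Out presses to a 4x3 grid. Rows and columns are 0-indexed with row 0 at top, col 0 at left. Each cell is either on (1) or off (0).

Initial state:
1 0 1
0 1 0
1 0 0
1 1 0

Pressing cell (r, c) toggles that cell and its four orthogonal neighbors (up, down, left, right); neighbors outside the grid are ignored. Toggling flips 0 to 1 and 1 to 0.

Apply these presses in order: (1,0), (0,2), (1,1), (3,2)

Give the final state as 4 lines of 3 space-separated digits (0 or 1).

After press 1 at (1,0):
0 0 1
1 0 0
0 0 0
1 1 0

After press 2 at (0,2):
0 1 0
1 0 1
0 0 0
1 1 0

After press 3 at (1,1):
0 0 0
0 1 0
0 1 0
1 1 0

After press 4 at (3,2):
0 0 0
0 1 0
0 1 1
1 0 1

Answer: 0 0 0
0 1 0
0 1 1
1 0 1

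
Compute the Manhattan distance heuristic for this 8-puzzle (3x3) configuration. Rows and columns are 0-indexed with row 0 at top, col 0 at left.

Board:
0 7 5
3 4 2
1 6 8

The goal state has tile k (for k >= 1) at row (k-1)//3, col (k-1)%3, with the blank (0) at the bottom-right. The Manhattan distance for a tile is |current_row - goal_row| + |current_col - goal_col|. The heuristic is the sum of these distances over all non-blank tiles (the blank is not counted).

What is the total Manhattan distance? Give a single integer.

Tile 7: (0,1)->(2,0) = 3
Tile 5: (0,2)->(1,1) = 2
Tile 3: (1,0)->(0,2) = 3
Tile 4: (1,1)->(1,0) = 1
Tile 2: (1,2)->(0,1) = 2
Tile 1: (2,0)->(0,0) = 2
Tile 6: (2,1)->(1,2) = 2
Tile 8: (2,2)->(2,1) = 1
Sum: 3 + 2 + 3 + 1 + 2 + 2 + 2 + 1 = 16

Answer: 16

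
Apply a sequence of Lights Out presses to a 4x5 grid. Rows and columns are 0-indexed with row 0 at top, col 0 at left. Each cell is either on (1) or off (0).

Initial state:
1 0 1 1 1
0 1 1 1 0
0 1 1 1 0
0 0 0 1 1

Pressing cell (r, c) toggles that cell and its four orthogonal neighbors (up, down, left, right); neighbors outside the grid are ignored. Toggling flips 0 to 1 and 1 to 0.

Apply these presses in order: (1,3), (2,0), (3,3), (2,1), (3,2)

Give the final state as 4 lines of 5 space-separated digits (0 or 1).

Answer: 1 0 1 0 1
1 0 0 0 1
0 1 1 1 0
1 0 0 1 0

Derivation:
After press 1 at (1,3):
1 0 1 0 1
0 1 0 0 1
0 1 1 0 0
0 0 0 1 1

After press 2 at (2,0):
1 0 1 0 1
1 1 0 0 1
1 0 1 0 0
1 0 0 1 1

After press 3 at (3,3):
1 0 1 0 1
1 1 0 0 1
1 0 1 1 0
1 0 1 0 0

After press 4 at (2,1):
1 0 1 0 1
1 0 0 0 1
0 1 0 1 0
1 1 1 0 0

After press 5 at (3,2):
1 0 1 0 1
1 0 0 0 1
0 1 1 1 0
1 0 0 1 0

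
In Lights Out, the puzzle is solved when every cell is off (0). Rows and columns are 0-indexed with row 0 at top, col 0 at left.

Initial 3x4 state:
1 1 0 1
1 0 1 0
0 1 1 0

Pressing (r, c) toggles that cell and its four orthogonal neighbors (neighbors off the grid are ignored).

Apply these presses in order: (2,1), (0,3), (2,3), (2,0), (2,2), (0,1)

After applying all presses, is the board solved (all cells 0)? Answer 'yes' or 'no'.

Answer: yes

Derivation:
After press 1 at (2,1):
1 1 0 1
1 1 1 0
1 0 0 0

After press 2 at (0,3):
1 1 1 0
1 1 1 1
1 0 0 0

After press 3 at (2,3):
1 1 1 0
1 1 1 0
1 0 1 1

After press 4 at (2,0):
1 1 1 0
0 1 1 0
0 1 1 1

After press 5 at (2,2):
1 1 1 0
0 1 0 0
0 0 0 0

After press 6 at (0,1):
0 0 0 0
0 0 0 0
0 0 0 0

Lights still on: 0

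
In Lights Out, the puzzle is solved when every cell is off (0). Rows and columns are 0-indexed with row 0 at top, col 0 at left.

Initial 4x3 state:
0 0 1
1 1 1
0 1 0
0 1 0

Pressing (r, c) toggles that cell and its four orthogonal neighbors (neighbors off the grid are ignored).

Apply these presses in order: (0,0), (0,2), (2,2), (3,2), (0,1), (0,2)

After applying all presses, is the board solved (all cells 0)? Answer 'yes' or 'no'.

After press 1 at (0,0):
1 1 1
0 1 1
0 1 0
0 1 0

After press 2 at (0,2):
1 0 0
0 1 0
0 1 0
0 1 0

After press 3 at (2,2):
1 0 0
0 1 1
0 0 1
0 1 1

After press 4 at (3,2):
1 0 0
0 1 1
0 0 0
0 0 0

After press 5 at (0,1):
0 1 1
0 0 1
0 0 0
0 0 0

After press 6 at (0,2):
0 0 0
0 0 0
0 0 0
0 0 0

Lights still on: 0

Answer: yes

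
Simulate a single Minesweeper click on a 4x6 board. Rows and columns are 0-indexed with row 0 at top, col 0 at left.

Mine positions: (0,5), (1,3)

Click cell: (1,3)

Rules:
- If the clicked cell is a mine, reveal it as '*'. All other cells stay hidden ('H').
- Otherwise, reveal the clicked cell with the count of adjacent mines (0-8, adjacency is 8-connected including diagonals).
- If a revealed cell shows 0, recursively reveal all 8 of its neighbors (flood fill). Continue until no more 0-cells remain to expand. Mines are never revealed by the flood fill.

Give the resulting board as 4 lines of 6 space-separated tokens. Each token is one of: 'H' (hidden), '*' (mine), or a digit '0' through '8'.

H H H H H H
H H H * H H
H H H H H H
H H H H H H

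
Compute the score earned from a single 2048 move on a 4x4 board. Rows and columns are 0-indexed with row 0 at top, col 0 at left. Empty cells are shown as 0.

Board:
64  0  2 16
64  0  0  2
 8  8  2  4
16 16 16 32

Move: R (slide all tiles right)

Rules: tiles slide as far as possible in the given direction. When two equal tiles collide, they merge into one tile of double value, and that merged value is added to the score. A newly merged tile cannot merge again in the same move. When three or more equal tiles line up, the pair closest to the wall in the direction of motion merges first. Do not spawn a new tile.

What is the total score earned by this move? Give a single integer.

Answer: 48

Derivation:
Slide right:
row 0: [64, 0, 2, 16] -> [0, 64, 2, 16]  score +0 (running 0)
row 1: [64, 0, 0, 2] -> [0, 0, 64, 2]  score +0 (running 0)
row 2: [8, 8, 2, 4] -> [0, 16, 2, 4]  score +16 (running 16)
row 3: [16, 16, 16, 32] -> [0, 16, 32, 32]  score +32 (running 48)
Board after move:
 0 64  2 16
 0  0 64  2
 0 16  2  4
 0 16 32 32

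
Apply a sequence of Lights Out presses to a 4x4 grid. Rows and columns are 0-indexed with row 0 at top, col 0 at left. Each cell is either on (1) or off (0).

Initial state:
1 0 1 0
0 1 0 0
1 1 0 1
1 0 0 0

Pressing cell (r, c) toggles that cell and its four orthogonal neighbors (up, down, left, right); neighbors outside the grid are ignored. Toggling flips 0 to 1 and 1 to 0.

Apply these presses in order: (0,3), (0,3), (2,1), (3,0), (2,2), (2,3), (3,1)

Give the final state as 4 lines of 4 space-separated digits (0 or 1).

After press 1 at (0,3):
1 0 0 1
0 1 0 1
1 1 0 1
1 0 0 0

After press 2 at (0,3):
1 0 1 0
0 1 0 0
1 1 0 1
1 0 0 0

After press 3 at (2,1):
1 0 1 0
0 0 0 0
0 0 1 1
1 1 0 0

After press 4 at (3,0):
1 0 1 0
0 0 0 0
1 0 1 1
0 0 0 0

After press 5 at (2,2):
1 0 1 0
0 0 1 0
1 1 0 0
0 0 1 0

After press 6 at (2,3):
1 0 1 0
0 0 1 1
1 1 1 1
0 0 1 1

After press 7 at (3,1):
1 0 1 0
0 0 1 1
1 0 1 1
1 1 0 1

Answer: 1 0 1 0
0 0 1 1
1 0 1 1
1 1 0 1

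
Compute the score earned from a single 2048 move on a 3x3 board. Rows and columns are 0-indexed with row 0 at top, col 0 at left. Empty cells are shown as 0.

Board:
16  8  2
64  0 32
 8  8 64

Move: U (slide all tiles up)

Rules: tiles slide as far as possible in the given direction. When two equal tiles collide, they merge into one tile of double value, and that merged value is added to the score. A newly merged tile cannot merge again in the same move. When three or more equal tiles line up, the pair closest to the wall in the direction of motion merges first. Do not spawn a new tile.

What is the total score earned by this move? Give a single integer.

Answer: 16

Derivation:
Slide up:
col 0: [16, 64, 8] -> [16, 64, 8]  score +0 (running 0)
col 1: [8, 0, 8] -> [16, 0, 0]  score +16 (running 16)
col 2: [2, 32, 64] -> [2, 32, 64]  score +0 (running 16)
Board after move:
16 16  2
64  0 32
 8  0 64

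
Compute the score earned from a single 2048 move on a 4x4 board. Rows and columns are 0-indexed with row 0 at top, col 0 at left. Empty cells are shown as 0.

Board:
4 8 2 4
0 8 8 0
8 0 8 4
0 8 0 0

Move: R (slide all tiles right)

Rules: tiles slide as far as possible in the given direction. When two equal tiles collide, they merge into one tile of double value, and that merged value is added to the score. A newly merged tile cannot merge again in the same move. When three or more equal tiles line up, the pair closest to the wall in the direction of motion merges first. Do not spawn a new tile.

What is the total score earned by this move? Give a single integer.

Answer: 32

Derivation:
Slide right:
row 0: [4, 8, 2, 4] -> [4, 8, 2, 4]  score +0 (running 0)
row 1: [0, 8, 8, 0] -> [0, 0, 0, 16]  score +16 (running 16)
row 2: [8, 0, 8, 4] -> [0, 0, 16, 4]  score +16 (running 32)
row 3: [0, 8, 0, 0] -> [0, 0, 0, 8]  score +0 (running 32)
Board after move:
 4  8  2  4
 0  0  0 16
 0  0 16  4
 0  0  0  8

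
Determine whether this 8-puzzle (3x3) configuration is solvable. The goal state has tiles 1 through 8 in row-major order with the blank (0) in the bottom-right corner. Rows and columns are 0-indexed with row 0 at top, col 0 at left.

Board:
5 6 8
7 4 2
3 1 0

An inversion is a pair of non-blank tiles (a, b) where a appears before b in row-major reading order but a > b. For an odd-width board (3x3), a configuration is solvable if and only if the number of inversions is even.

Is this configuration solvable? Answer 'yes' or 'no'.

Answer: yes

Derivation:
Inversions (pairs i<j in row-major order where tile[i] > tile[j] > 0): 22
22 is even, so the puzzle is solvable.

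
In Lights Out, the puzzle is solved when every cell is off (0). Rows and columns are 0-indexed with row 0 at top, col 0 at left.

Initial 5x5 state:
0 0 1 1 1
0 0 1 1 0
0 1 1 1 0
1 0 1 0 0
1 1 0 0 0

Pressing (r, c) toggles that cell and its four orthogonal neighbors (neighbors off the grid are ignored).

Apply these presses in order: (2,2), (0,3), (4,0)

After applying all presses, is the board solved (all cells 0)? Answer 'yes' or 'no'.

Answer: yes

Derivation:
After press 1 at (2,2):
0 0 1 1 1
0 0 0 1 0
0 0 0 0 0
1 0 0 0 0
1 1 0 0 0

After press 2 at (0,3):
0 0 0 0 0
0 0 0 0 0
0 0 0 0 0
1 0 0 0 0
1 1 0 0 0

After press 3 at (4,0):
0 0 0 0 0
0 0 0 0 0
0 0 0 0 0
0 0 0 0 0
0 0 0 0 0

Lights still on: 0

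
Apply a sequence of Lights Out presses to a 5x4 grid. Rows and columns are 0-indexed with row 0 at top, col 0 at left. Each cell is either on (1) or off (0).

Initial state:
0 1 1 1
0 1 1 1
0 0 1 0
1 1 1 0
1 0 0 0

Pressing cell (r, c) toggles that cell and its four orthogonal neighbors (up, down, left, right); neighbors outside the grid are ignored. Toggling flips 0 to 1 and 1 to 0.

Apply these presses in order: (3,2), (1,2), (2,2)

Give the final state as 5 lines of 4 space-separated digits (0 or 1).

After press 1 at (3,2):
0 1 1 1
0 1 1 1
0 0 0 0
1 0 0 1
1 0 1 0

After press 2 at (1,2):
0 1 0 1
0 0 0 0
0 0 1 0
1 0 0 1
1 0 1 0

After press 3 at (2,2):
0 1 0 1
0 0 1 0
0 1 0 1
1 0 1 1
1 0 1 0

Answer: 0 1 0 1
0 0 1 0
0 1 0 1
1 0 1 1
1 0 1 0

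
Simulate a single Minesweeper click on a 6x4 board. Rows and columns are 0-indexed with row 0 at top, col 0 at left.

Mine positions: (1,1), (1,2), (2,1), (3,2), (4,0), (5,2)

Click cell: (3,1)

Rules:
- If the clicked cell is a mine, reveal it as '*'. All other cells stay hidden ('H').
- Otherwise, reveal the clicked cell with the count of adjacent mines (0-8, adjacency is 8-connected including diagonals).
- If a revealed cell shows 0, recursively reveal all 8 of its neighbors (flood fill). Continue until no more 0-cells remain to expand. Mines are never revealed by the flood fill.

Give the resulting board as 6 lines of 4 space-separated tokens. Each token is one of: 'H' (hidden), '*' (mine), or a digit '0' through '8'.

H H H H
H H H H
H H H H
H 3 H H
H H H H
H H H H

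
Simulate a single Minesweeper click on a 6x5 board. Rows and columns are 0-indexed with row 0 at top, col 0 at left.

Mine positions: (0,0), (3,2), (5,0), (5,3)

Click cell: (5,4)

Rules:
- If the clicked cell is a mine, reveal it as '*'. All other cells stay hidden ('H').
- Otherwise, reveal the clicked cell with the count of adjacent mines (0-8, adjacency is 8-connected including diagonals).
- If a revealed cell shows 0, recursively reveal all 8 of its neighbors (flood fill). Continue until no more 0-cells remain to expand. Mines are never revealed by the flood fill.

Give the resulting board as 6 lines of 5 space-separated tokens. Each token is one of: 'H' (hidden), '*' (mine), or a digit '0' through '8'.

H H H H H
H H H H H
H H H H H
H H H H H
H H H H H
H H H H 1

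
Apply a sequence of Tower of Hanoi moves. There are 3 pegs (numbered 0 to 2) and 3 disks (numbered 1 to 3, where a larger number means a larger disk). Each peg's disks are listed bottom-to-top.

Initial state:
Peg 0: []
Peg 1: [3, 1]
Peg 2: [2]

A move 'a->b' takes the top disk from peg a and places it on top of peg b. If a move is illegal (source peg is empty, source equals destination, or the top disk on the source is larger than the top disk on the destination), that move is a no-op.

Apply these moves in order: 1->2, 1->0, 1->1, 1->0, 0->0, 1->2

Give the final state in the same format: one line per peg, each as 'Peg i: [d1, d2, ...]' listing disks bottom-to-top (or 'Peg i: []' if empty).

After move 1 (1->2):
Peg 0: []
Peg 1: [3]
Peg 2: [2, 1]

After move 2 (1->0):
Peg 0: [3]
Peg 1: []
Peg 2: [2, 1]

After move 3 (1->1):
Peg 0: [3]
Peg 1: []
Peg 2: [2, 1]

After move 4 (1->0):
Peg 0: [3]
Peg 1: []
Peg 2: [2, 1]

After move 5 (0->0):
Peg 0: [3]
Peg 1: []
Peg 2: [2, 1]

After move 6 (1->2):
Peg 0: [3]
Peg 1: []
Peg 2: [2, 1]

Answer: Peg 0: [3]
Peg 1: []
Peg 2: [2, 1]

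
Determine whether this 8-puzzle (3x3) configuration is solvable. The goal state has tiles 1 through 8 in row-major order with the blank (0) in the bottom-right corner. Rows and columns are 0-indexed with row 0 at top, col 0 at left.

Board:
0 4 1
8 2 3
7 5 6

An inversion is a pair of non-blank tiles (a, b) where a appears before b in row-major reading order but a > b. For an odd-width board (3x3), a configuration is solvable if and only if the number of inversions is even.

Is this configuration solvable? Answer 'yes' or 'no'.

Answer: yes

Derivation:
Inversions (pairs i<j in row-major order where tile[i] > tile[j] > 0): 10
10 is even, so the puzzle is solvable.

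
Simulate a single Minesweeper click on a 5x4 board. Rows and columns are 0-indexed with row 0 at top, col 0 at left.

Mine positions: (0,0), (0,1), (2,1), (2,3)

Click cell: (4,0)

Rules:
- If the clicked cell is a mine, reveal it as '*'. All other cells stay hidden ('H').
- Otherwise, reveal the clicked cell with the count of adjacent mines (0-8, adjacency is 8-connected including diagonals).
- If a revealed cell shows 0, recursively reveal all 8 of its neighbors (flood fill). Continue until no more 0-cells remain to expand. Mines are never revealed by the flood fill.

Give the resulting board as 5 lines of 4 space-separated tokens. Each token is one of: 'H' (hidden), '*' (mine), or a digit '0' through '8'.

H H H H
H H H H
H H H H
1 1 2 1
0 0 0 0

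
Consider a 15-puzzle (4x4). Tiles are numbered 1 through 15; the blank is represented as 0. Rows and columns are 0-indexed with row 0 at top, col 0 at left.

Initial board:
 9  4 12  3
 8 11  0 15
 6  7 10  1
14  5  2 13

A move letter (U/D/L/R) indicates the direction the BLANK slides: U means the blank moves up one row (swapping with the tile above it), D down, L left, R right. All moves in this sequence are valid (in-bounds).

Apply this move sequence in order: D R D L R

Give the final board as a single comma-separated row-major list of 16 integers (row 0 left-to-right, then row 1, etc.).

After move 1 (D):
 9  4 12  3
 8 11 10 15
 6  7  0  1
14  5  2 13

After move 2 (R):
 9  4 12  3
 8 11 10 15
 6  7  1  0
14  5  2 13

After move 3 (D):
 9  4 12  3
 8 11 10 15
 6  7  1 13
14  5  2  0

After move 4 (L):
 9  4 12  3
 8 11 10 15
 6  7  1 13
14  5  0  2

After move 5 (R):
 9  4 12  3
 8 11 10 15
 6  7  1 13
14  5  2  0

Answer: 9, 4, 12, 3, 8, 11, 10, 15, 6, 7, 1, 13, 14, 5, 2, 0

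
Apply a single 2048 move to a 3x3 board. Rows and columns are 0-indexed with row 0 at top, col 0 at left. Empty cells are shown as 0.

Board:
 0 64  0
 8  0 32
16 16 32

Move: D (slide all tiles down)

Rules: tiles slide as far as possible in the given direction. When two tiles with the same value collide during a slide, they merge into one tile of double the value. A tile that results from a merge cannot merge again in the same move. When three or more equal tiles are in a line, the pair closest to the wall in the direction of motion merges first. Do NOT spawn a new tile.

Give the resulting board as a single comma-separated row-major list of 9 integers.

Answer: 0, 0, 0, 8, 64, 0, 16, 16, 64

Derivation:
Slide down:
col 0: [0, 8, 16] -> [0, 8, 16]
col 1: [64, 0, 16] -> [0, 64, 16]
col 2: [0, 32, 32] -> [0, 0, 64]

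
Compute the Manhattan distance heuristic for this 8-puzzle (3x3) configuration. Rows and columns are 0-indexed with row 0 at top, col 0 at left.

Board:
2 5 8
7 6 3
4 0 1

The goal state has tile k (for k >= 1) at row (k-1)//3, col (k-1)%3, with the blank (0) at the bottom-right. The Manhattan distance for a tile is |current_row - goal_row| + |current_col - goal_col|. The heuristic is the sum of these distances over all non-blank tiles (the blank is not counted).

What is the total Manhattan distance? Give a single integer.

Tile 2: (0,0)->(0,1) = 1
Tile 5: (0,1)->(1,1) = 1
Tile 8: (0,2)->(2,1) = 3
Tile 7: (1,0)->(2,0) = 1
Tile 6: (1,1)->(1,2) = 1
Tile 3: (1,2)->(0,2) = 1
Tile 4: (2,0)->(1,0) = 1
Tile 1: (2,2)->(0,0) = 4
Sum: 1 + 1 + 3 + 1 + 1 + 1 + 1 + 4 = 13

Answer: 13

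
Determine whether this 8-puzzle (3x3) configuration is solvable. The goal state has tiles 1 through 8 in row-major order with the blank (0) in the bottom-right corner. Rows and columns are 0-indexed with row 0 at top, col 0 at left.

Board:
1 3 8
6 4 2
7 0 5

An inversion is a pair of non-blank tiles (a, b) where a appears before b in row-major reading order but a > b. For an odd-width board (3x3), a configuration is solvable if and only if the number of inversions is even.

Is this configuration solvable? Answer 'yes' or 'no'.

Inversions (pairs i<j in row-major order where tile[i] > tile[j] > 0): 11
11 is odd, so the puzzle is not solvable.

Answer: no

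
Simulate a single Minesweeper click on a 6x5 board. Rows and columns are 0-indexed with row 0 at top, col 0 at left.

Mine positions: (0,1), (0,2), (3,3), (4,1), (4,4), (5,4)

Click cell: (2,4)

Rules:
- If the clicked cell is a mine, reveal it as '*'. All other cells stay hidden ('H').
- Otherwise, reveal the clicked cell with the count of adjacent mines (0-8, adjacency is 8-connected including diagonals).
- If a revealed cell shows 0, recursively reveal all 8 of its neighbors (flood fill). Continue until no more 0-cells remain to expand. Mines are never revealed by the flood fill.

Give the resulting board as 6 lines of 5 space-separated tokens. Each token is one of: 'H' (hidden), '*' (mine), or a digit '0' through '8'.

H H H H H
H H H H H
H H H H 1
H H H H H
H H H H H
H H H H H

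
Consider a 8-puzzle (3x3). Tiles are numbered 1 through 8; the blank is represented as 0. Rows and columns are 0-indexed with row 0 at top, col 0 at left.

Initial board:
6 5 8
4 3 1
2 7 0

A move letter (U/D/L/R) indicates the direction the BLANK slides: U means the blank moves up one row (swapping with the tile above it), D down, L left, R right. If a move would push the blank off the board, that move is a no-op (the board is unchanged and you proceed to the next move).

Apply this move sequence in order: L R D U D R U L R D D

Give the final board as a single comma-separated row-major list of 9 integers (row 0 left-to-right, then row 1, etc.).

After move 1 (L):
6 5 8
4 3 1
2 0 7

After move 2 (R):
6 5 8
4 3 1
2 7 0

After move 3 (D):
6 5 8
4 3 1
2 7 0

After move 4 (U):
6 5 8
4 3 0
2 7 1

After move 5 (D):
6 5 8
4 3 1
2 7 0

After move 6 (R):
6 5 8
4 3 1
2 7 0

After move 7 (U):
6 5 8
4 3 0
2 7 1

After move 8 (L):
6 5 8
4 0 3
2 7 1

After move 9 (R):
6 5 8
4 3 0
2 7 1

After move 10 (D):
6 5 8
4 3 1
2 7 0

After move 11 (D):
6 5 8
4 3 1
2 7 0

Answer: 6, 5, 8, 4, 3, 1, 2, 7, 0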